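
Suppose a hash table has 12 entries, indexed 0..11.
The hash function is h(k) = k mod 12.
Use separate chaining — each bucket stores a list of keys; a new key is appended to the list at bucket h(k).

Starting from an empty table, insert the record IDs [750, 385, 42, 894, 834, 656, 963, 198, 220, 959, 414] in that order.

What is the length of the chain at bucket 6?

Insert 750: h=6, bucket 6 empty → new chain.
Insert 385: h=1, bucket 1 empty → new chain.
Insert 42: h=6, bucket 6 nonempty → append to chain.
Insert 894: h=6, bucket 6 nonempty → append to chain.
Insert 834: h=6, bucket 6 nonempty → append to chain.
Insert 656: h=8, bucket 8 empty → new chain.
Insert 963: h=3, bucket 3 empty → new chain.
Insert 198: h=6, bucket 6 nonempty → append to chain.
Insert 220: h=4, bucket 4 empty → new chain.
Insert 959: h=11, bucket 11 empty → new chain.
Insert 414: h=6, bucket 6 nonempty → append to chain.
Final buckets:
0: _
1: 385
2: _
3: 963
4: 220
5: _
6: 750 -> 42 -> 894 -> 834 -> 198 -> 414
7: _
8: 656
9: _
10: _
11: 959

6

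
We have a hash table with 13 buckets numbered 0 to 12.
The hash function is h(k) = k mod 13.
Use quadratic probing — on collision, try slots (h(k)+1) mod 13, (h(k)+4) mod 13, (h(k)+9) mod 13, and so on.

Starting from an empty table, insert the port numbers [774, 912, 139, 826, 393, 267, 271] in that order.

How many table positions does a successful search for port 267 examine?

Insert 774: h=7, slot 7 empty => index 7.
Insert 912: h=2, slot 2 empty => index 2.
Insert 139: h=9, slot 9 empty => index 9.
Insert 826: h=7, slot 7 occupied => index 8.
Insert 393: h=3, slot 3 empty => index 3.
Insert 267: h=7, slots 7,8 occupied => index 11.
Insert 271: h=11, slot 11 occupied => index 12.
Table: [-, -, 912, 393, -, -, -, 774, 826, 139, -, 267, 271]
Lookup 267: h=7, probe 7,8,11 → found at 11.

3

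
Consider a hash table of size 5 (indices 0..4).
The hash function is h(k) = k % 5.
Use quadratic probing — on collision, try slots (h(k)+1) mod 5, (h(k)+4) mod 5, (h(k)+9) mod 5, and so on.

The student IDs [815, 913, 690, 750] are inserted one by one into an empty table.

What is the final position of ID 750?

Insert 815: h=0, slot 0 empty => index 0.
Insert 913: h=3, slot 3 empty => index 3.
Insert 690: h=0, slot 0 occupied => index 1.
Insert 750: h=0, slots 0,1 occupied => index 4.
Table: [815, 690, ∅, 913, 750]

4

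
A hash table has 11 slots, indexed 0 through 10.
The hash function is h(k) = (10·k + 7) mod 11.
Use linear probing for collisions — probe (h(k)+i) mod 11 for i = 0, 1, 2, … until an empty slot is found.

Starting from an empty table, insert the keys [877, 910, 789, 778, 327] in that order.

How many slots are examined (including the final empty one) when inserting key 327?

5

877: h=10 => slot 10
910: h=10, probe 10,0 => slot 0
789: h=10, probe 10,0,1 => slot 1
778: h=10, probe 10,0,1,2 => slot 2
327: h=10, probe 10,0,1,2,3 => slot 3
Table: [910, 789, 778, 327, —, —, —, —, —, —, 877]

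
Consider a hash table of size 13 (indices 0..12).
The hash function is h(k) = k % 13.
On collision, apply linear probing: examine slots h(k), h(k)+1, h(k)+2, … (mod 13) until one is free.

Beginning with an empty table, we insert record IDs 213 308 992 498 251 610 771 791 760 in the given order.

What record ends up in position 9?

308

213: h=5 → slot 5
308: h=9 → slot 9
992: h=4 → slot 4
498: h=4, probe 4,5,6 → slot 6
251: h=4, probe 4,5,6,7 → slot 7
610: h=12 → slot 12
771: h=4, probe 4,5,6,7,8 → slot 8
791: h=11 → slot 11
760: h=6, probe 6,7,8,9,10 → slot 10
Table: [_, _, _, _, 992, 213, 498, 251, 771, 308, 760, 791, 610]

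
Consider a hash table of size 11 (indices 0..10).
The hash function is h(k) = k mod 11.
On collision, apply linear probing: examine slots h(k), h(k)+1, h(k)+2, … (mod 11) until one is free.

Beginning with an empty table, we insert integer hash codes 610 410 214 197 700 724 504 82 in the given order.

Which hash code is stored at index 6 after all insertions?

610 hashes to 5; slot 5 is free => place at 5.
410 hashes to 3; slot 3 is free => place at 3.
214 hashes to 5; 5 taken => place at 6.
197 hashes to 10; slot 10 is free => place at 10.
700 hashes to 7; slot 7 is free => place at 7.
724 hashes to 9; slot 9 is free => place at 9.
504 hashes to 9; 9,10 taken => place at 0.
82 hashes to 5; 5,6,7 taken => place at 8.
Table: [504, _, _, 410, _, 610, 214, 700, 82, 724, 197]

214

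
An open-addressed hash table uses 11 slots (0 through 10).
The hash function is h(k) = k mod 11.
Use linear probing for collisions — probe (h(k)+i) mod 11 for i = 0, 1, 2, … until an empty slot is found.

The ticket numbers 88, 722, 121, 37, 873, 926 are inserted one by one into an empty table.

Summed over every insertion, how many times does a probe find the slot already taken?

Insert 88: h=0, slot 0 empty => index 0.
Insert 722: h=7, slot 7 empty => index 7.
Insert 121: h=0, slot 0 occupied => index 1.
Insert 37: h=4, slot 4 empty => index 4.
Insert 873: h=4, slot 4 occupied => index 5.
Insert 926: h=2, slot 2 empty => index 2.
Table: [88, 121, 926, —, 37, 873, —, 722, —, —, —]

2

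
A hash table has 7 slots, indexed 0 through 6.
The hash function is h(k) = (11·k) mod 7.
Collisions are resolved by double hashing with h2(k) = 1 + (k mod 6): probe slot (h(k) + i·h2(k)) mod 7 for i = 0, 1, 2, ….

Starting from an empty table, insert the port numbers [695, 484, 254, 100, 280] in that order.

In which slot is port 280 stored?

5

695 hashes to 1; slot 1 is free => place at 1.
484 hashes to 4; slot 4 is free => place at 4.
254 hashes to 1, h2=3; 1,4 taken => place at 0.
100 hashes to 1, h2=5; 1 taken => place at 6.
280 hashes to 0, h2=5; 0 taken => place at 5.
Table: [254, 695, _, _, 484, 280, 100]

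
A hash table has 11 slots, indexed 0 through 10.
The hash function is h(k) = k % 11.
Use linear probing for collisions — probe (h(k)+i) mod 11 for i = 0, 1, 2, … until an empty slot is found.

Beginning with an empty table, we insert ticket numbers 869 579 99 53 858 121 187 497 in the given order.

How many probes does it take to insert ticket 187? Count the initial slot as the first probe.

869: h=0 -> slot 0
579: h=7 -> slot 7
99: h=0, probe 0,1 -> slot 1
53: h=9 -> slot 9
858: h=0, probe 0,1,2 -> slot 2
121: h=0, probe 0,1,2,3 -> slot 3
187: h=0, probe 0,1,2,3,4 -> slot 4
497: h=2, probe 2,3,4,5 -> slot 5
Table: [869, 99, 858, 121, 187, 497, ∅, 579, ∅, 53, ∅]

5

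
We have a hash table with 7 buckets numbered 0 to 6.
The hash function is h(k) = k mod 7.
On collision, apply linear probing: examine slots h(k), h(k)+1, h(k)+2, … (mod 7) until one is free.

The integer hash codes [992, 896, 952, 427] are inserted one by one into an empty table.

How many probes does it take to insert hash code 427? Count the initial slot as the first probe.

3

992: h=5 => slot 5
896: h=0 => slot 0
952: h=0, probe 0,1 => slot 1
427: h=0, probe 0,1,2 => slot 2
Table: [896, 952, 427, _, _, 992, _]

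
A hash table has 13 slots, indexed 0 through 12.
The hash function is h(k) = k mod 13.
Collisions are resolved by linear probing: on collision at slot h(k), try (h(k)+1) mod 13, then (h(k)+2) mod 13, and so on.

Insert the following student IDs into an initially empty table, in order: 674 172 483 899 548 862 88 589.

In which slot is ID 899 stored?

674 hashes to 11; slot 11 is free => place at 11.
172 hashes to 3; slot 3 is free => place at 3.
483 hashes to 2; slot 2 is free => place at 2.
899 hashes to 2; 2,3 taken => place at 4.
548 hashes to 2; 2,3,4 taken => place at 5.
862 hashes to 4; 4,5 taken => place at 6.
88 hashes to 10; slot 10 is free => place at 10.
589 hashes to 4; 4,5,6 taken => place at 7.
Table: [∅, ∅, 483, 172, 899, 548, 862, 589, ∅, ∅, 88, 674, ∅]

4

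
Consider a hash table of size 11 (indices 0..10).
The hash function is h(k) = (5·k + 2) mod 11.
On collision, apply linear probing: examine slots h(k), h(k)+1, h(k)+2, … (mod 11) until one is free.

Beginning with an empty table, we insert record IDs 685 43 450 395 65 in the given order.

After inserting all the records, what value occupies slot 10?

395

685 hashes to 6; slot 6 is free -> place at 6.
43 hashes to 8; slot 8 is free -> place at 8.
450 hashes to 8; 8 taken -> place at 9.
395 hashes to 8; 8,9 taken -> place at 10.
65 hashes to 8; 8,9,10 taken -> place at 0.
Table: [65, —, —, —, —, —, 685, —, 43, 450, 395]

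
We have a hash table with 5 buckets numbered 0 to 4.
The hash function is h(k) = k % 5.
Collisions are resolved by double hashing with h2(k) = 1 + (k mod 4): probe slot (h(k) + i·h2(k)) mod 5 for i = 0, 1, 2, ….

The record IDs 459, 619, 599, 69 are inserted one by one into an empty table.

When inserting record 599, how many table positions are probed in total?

459 hashes to 4; slot 4 is free => place at 4.
619 hashes to 4, h2=4; 4 taken => place at 3.
599 hashes to 4, h2=4; 4,3 taken => place at 2.
69 hashes to 4, h2=2; 4 taken => place at 1.
Table: [∅, 69, 599, 619, 459]

3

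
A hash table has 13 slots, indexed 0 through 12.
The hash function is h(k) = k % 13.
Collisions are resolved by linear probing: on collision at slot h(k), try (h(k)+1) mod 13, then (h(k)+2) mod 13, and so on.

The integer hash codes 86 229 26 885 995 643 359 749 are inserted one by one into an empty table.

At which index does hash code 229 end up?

9

86: h=8 => slot 8
229: h=8, probe 8,9 => slot 9
26: h=0 => slot 0
885: h=1 => slot 1
995: h=7 => slot 7
643: h=6 => slot 6
359: h=8, probe 8,9,10 => slot 10
749: h=8, probe 8,9,10,11 => slot 11
Table: [26, 885, —, —, —, —, 643, 995, 86, 229, 359, 749, —]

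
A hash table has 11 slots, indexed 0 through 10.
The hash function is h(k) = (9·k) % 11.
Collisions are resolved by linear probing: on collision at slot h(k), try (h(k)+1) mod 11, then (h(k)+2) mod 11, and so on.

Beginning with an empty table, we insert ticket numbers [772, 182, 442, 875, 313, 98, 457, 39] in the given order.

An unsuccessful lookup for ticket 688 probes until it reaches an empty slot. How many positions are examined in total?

Insert 772: h=7, slot 7 empty => index 7.
Insert 182: h=10, slot 10 empty => index 10.
Insert 442: h=7, slot 7 occupied => index 8.
Insert 875: h=10, slot 10 occupied => index 0.
Insert 313: h=1, slot 1 empty => index 1.
Insert 98: h=2, slot 2 empty => index 2.
Insert 457: h=10, slots 10,0,1,2 occupied => index 3.
Insert 39: h=10, slots 10,0,1,2,3 occupied => index 4.
Table: [875, 313, 98, 457, 39, -, -, 772, 442, -, 182]
Lookup 688: h=10, probe 10,0,1,2,3,4,5 → slot 5 empty, not found.

7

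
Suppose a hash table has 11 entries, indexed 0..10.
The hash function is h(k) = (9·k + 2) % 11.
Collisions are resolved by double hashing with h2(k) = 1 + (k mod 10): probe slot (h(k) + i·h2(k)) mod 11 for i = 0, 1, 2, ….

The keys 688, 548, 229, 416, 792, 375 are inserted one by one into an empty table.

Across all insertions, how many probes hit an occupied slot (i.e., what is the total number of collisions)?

688: h=1 -> slot 1
548: h=6 -> slot 6
229: h=6, h2=10, probe 6,5 -> slot 5
416: h=6, h2=7, probe 6,2 -> slot 2
792: h=2, h2=3, probe 2,5,8 -> slot 8
375: h=0 -> slot 0
Table: [375, 688, 416, -, -, 229, 548, -, 792, -, -]

4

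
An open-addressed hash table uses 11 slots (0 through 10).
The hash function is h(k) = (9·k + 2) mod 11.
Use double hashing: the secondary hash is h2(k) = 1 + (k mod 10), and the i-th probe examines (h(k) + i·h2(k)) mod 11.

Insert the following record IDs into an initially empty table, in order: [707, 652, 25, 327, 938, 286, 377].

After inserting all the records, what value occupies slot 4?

377

707 hashes to 7; slot 7 is free => place at 7.
652 hashes to 7, h2=3; 7 taken => place at 10.
25 hashes to 7, h2=6; 7 taken => place at 2.
327 hashes to 8; slot 8 is free => place at 8.
938 hashes to 7, h2=9; 7 taken => place at 5.
286 hashes to 2, h2=7; 2 taken => place at 9.
377 hashes to 7, h2=8; 7 taken => place at 4.
Table: [—, —, 25, —, 377, 938, —, 707, 327, 286, 652]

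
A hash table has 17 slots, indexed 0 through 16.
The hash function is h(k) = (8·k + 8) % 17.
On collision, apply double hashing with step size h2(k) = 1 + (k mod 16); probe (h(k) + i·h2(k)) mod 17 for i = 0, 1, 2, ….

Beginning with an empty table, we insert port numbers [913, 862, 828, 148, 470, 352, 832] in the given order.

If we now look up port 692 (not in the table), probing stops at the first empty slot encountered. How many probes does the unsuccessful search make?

913 hashes to 2; slot 2 is free -> place at 2.
862 hashes to 2, h2=15; 2 taken -> place at 0.
828 hashes to 2, h2=13; 2 taken -> place at 15.
148 hashes to 2, h2=5; 2 taken -> place at 7.
470 hashes to 11; slot 11 is free -> place at 11.
352 hashes to 2, h2=1; 2 taken -> place at 3.
832 hashes to 0, h2=1; 0 taken -> place at 1.
Table: [862, 832, 913, 352, _, _, _, 148, _, _, _, 470, _, _, _, 828, _]
Lookup 692: h=2, h2=5, probe 2,7,12 → slot 12 empty, not found.

3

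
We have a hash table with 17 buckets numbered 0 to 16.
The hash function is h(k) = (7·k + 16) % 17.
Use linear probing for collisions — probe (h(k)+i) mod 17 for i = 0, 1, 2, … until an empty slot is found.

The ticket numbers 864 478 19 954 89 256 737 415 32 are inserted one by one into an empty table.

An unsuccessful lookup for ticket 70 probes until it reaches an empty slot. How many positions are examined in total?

5

864 hashes to 12; slot 12 is free → place at 12.
478 hashes to 13; slot 13 is free → place at 13.
19 hashes to 13; 13 taken → place at 14.
954 hashes to 13; 13,14 taken → place at 15.
89 hashes to 10; slot 10 is free → place at 10.
256 hashes to 6; slot 6 is free → place at 6.
737 hashes to 7; slot 7 is free → place at 7.
415 hashes to 14; 14,15 taken → place at 16.
32 hashes to 2; slot 2 is free → place at 2.
Table: [., ., 32, ., ., ., 256, 737, ., ., 89, ., 864, 478, 19, 954, 415]
Lookup 70: h=13, probe 13,14,15,16,0 → slot 0 empty, not found.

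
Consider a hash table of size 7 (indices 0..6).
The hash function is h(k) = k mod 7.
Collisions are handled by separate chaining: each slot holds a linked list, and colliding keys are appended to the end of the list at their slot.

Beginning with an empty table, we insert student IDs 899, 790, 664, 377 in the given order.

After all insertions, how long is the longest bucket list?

3

899 → bucket 3
790 → bucket 6
664 → bucket 6 (collision)
377 → bucket 6 (collision)
Final buckets:
0: -
1: -
2: -
3: 899
4: -
5: -
6: 790 -> 664 -> 377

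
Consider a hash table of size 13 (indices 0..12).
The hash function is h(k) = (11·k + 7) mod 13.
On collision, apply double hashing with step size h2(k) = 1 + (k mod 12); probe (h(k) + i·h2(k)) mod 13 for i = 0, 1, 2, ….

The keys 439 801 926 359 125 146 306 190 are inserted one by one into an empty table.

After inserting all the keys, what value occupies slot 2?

439: h=0 → slot 0
801: h=4 → slot 4
926: h=1 → slot 1
359: h=4, h2=12, probe 4,3 → slot 3
125: h=4, h2=6, probe 4,10 → slot 10
146: h=1, h2=3, probe 1,4,7 → slot 7
306: h=6 → slot 6
190: h=4, h2=11, probe 4,2 → slot 2
Table: [439, 926, 190, 359, 801, ∅, 306, 146, ∅, ∅, 125, ∅, ∅]

190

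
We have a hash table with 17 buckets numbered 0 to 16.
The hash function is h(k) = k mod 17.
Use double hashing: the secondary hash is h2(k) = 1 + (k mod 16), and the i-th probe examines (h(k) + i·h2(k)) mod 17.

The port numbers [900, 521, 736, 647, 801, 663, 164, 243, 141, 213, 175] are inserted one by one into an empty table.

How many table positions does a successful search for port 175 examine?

3

Insert 900: h=16, slot 16 empty => index 16.
Insert 521: h=11, slot 11 empty => index 11.
Insert 736: h=5, slot 5 empty => index 5.
Insert 647: h=1, slot 1 empty => index 1.
Insert 801: h=2, slot 2 empty => index 2.
Insert 663: h=0, slot 0 empty => index 0.
Insert 164: h=11, h2=5, slots 11,16 occupied => index 4.
Insert 243: h=5, h2=4, slot 5 occupied => index 9.
Insert 141: h=5, h2=14, slots 5,2,16 occupied => index 13.
Insert 213: h=9, h2=6, slot 9 occupied => index 15.
Insert 175: h=5, h2=16, slots 5,4 occupied => index 3.
Table: [663, 647, 801, 175, 164, 736, _, _, _, 243, _, 521, _, 141, _, 213, 900]
Lookup 175: h=5, h2=16, probe 5,4,3 → found at 3.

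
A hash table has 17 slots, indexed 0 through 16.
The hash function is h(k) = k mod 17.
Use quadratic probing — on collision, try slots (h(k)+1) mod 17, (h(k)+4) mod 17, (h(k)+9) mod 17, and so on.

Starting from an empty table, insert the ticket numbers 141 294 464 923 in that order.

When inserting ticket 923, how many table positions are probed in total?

Insert 141: h=5, slot 5 empty => index 5.
Insert 294: h=5, slot 5 occupied => index 6.
Insert 464: h=5, slots 5,6 occupied => index 9.
Insert 923: h=5, slots 5,6,9 occupied => index 14.
Table: [_, _, _, _, _, 141, 294, _, _, 464, _, _, _, _, 923, _, _]

4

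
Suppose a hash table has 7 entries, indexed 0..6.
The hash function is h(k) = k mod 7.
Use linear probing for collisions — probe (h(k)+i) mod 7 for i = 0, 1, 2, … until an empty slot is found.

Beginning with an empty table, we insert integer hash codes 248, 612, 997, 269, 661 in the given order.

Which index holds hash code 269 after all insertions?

6

248: h=3 => slot 3
612: h=3, probe 3,4 => slot 4
997: h=3, probe 3,4,5 => slot 5
269: h=3, probe 3,4,5,6 => slot 6
661: h=3, probe 3,4,5,6,0 => slot 0
Table: [661, _, _, 248, 612, 997, 269]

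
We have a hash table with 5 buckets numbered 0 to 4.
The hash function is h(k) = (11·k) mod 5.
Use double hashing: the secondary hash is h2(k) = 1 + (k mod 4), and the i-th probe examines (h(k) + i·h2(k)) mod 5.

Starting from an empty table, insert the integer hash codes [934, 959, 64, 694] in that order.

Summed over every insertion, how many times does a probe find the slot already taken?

3

934: h=4 -> slot 4
959: h=4, h2=4, probe 4,3 -> slot 3
64: h=4, h2=1, probe 4,0 -> slot 0
694: h=4, h2=3, probe 4,2 -> slot 2
Table: [64, ∅, 694, 959, 934]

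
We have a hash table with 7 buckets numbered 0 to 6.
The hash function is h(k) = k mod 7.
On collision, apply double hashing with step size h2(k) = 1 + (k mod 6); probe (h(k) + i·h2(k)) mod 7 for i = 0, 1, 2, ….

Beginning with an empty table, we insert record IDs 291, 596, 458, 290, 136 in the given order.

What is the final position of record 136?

2

Insert 291: h=4, slot 4 empty -> index 4.
Insert 596: h=1, slot 1 empty -> index 1.
Insert 458: h=3, slot 3 empty -> index 3.
Insert 290: h=3, h2=3, slot 3 occupied -> index 6.
Insert 136: h=3, h2=5, slots 3,1,6,4 occupied -> index 2.
Table: [., 596, 136, 458, 291, ., 290]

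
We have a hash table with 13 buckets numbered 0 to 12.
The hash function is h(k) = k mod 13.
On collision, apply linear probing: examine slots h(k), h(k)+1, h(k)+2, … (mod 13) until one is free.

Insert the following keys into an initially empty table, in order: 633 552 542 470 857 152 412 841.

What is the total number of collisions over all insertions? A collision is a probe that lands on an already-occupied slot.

12

633 hashes to 9; slot 9 is free => place at 9.
552 hashes to 6; slot 6 is free => place at 6.
542 hashes to 9; 9 taken => place at 10.
470 hashes to 2; slot 2 is free => place at 2.
857 hashes to 12; slot 12 is free => place at 12.
152 hashes to 9; 9,10 taken => place at 11.
412 hashes to 9; 9,10,11,12 taken => place at 0.
841 hashes to 9; 9,10,11,12,0 taken => place at 1.
Table: [412, 841, 470, -, -, -, 552, -, -, 633, 542, 152, 857]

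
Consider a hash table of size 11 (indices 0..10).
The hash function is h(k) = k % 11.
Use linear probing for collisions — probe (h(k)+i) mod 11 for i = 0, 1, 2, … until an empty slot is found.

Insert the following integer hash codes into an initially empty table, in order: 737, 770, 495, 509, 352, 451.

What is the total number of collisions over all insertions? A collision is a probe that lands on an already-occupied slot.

Insert 737: h=0, slot 0 empty → index 0.
Insert 770: h=0, slot 0 occupied → index 1.
Insert 495: h=0, slots 0,1 occupied → index 2.
Insert 509: h=3, slot 3 empty → index 3.
Insert 352: h=0, slots 0,1,2,3 occupied → index 4.
Insert 451: h=0, slots 0,1,2,3,4 occupied → index 5.
Table: [737, 770, 495, 509, 352, 451, ∅, ∅, ∅, ∅, ∅]

12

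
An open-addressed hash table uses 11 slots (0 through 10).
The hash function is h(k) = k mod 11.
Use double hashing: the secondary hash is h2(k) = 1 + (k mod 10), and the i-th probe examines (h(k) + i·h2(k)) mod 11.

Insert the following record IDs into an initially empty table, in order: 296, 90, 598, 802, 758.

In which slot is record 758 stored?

Insert 296: h=10, slot 10 empty => index 10.
Insert 90: h=2, slot 2 empty => index 2.
Insert 598: h=4, slot 4 empty => index 4.
Insert 802: h=10, h2=3, slots 10,2 occupied => index 5.
Insert 758: h=10, h2=9, slot 10 occupied => index 8.
Table: [_, _, 90, _, 598, 802, _, _, 758, _, 296]

8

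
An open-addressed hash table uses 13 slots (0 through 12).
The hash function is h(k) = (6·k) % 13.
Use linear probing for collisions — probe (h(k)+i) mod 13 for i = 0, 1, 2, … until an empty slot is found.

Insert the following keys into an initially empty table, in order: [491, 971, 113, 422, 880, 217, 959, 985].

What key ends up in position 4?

Insert 491: h=8, slot 8 empty -> index 8.
Insert 971: h=2, slot 2 empty -> index 2.
Insert 113: h=2, slot 2 occupied -> index 3.
Insert 422: h=10, slot 10 empty -> index 10.
Insert 880: h=2, slots 2,3 occupied -> index 4.
Insert 217: h=2, slots 2,3,4 occupied -> index 5.
Insert 959: h=8, slot 8 occupied -> index 9.
Insert 985: h=8, slots 8,9,10 occupied -> index 11.
Table: [., ., 971, 113, 880, 217, ., ., 491, 959, 422, 985, .]

880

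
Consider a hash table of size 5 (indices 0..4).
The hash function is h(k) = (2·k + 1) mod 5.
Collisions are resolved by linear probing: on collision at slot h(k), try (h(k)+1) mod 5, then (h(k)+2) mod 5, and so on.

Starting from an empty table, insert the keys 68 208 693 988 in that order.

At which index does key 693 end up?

4

Insert 68: h=2, slot 2 empty -> index 2.
Insert 208: h=2, slot 2 occupied -> index 3.
Insert 693: h=2, slots 2,3 occupied -> index 4.
Insert 988: h=2, slots 2,3,4 occupied -> index 0.
Table: [988, -, 68, 208, 693]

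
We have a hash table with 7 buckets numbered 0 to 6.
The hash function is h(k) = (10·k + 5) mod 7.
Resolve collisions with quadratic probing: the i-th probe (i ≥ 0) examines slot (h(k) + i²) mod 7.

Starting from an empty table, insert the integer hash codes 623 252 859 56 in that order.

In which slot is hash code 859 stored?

0

623: h=5 => slot 5
252: h=5, probe 5,6 => slot 6
859: h=6, probe 6,0 => slot 0
56: h=5, probe 5,6,2 => slot 2
Table: [859, —, 56, —, —, 623, 252]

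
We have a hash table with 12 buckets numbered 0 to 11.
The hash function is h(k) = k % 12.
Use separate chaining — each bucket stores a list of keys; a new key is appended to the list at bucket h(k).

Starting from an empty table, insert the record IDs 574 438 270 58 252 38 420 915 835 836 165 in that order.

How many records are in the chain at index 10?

2

Insert 574: h=10, bucket 10 empty -> new chain.
Insert 438: h=6, bucket 6 empty -> new chain.
Insert 270: h=6, bucket 6 nonempty -> append to chain.
Insert 58: h=10, bucket 10 nonempty -> append to chain.
Insert 252: h=0, bucket 0 empty -> new chain.
Insert 38: h=2, bucket 2 empty -> new chain.
Insert 420: h=0, bucket 0 nonempty -> append to chain.
Insert 915: h=3, bucket 3 empty -> new chain.
Insert 835: h=7, bucket 7 empty -> new chain.
Insert 836: h=8, bucket 8 empty -> new chain.
Insert 165: h=9, bucket 9 empty -> new chain.
Final buckets:
0: 252 -> 420
1: -
2: 38
3: 915
4: -
5: -
6: 438 -> 270
7: 835
8: 836
9: 165
10: 574 -> 58
11: -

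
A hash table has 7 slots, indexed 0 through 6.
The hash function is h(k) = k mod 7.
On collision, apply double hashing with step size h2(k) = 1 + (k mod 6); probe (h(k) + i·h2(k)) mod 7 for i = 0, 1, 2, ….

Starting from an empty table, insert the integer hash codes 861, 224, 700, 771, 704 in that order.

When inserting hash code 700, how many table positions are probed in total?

861 hashes to 0; slot 0 is free => place at 0.
224 hashes to 0, h2=3; 0 taken => place at 3.
700 hashes to 0, h2=5; 0 taken => place at 5.
771 hashes to 1; slot 1 is free => place at 1.
704 hashes to 4; slot 4 is free => place at 4.
Table: [861, 771, ., 224, 704, 700, .]

2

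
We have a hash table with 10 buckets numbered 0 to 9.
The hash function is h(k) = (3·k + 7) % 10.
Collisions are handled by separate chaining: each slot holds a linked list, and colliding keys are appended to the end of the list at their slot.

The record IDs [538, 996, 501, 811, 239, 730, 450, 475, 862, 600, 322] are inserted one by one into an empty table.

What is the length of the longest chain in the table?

3

Insert 538: h=1, bucket 1 empty → new chain.
Insert 996: h=5, bucket 5 empty → new chain.
Insert 501: h=0, bucket 0 empty → new chain.
Insert 811: h=0, bucket 0 nonempty → append to chain.
Insert 239: h=4, bucket 4 empty → new chain.
Insert 730: h=7, bucket 7 empty → new chain.
Insert 450: h=7, bucket 7 nonempty → append to chain.
Insert 475: h=2, bucket 2 empty → new chain.
Insert 862: h=3, bucket 3 empty → new chain.
Insert 600: h=7, bucket 7 nonempty → append to chain.
Insert 322: h=3, bucket 3 nonempty → append to chain.
Final buckets:
0: 501 -> 811
1: 538
2: 475
3: 862 -> 322
4: 239
5: 996
6: ∅
7: 730 -> 450 -> 600
8: ∅
9: ∅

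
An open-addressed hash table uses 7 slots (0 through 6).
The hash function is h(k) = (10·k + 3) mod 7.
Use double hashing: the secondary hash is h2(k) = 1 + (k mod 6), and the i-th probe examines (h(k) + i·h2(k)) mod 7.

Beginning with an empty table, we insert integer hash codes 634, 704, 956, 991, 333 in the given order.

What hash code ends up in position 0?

956

634: h=1 → slot 1
704: h=1, h2=3, probe 1,4 → slot 4
956: h=1, h2=3, probe 1,4,0 → slot 0
991: h=1, h2=2, probe 1,3 → slot 3
333: h=1, h2=4, probe 1,5 → slot 5
Table: [956, 634, ∅, 991, 704, 333, ∅]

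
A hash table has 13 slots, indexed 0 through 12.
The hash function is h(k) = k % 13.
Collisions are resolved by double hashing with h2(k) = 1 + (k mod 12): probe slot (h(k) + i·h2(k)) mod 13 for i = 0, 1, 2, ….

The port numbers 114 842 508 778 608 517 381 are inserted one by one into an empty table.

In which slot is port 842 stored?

0

114 hashes to 10; slot 10 is free → place at 10.
842 hashes to 10, h2=3; 10 taken → place at 0.
508 hashes to 1; slot 1 is free → place at 1.
778 hashes to 11; slot 11 is free → place at 11.
608 hashes to 10, h2=9; 10 taken → place at 6.
517 hashes to 10, h2=2; 10 taken → place at 12.
381 hashes to 4; slot 4 is free → place at 4.
Table: [842, 508, -, -, 381, -, 608, -, -, -, 114, 778, 517]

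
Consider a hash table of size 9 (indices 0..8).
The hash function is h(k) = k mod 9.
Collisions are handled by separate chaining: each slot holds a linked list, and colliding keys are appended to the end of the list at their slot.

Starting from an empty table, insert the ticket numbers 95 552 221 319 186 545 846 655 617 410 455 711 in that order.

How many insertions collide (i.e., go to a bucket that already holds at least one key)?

6

95 → bucket 5
552 → bucket 3
221 → bucket 5 (collision)
319 → bucket 4
186 → bucket 6
545 → bucket 5 (collision)
846 → bucket 0
655 → bucket 7
617 → bucket 5 (collision)
410 → bucket 5 (collision)
455 → bucket 5 (collision)
711 → bucket 0 (collision)
Final buckets:
0: 846 -> 711
1: _
2: _
3: 552
4: 319
5: 95 -> 221 -> 545 -> 617 -> 410 -> 455
6: 186
7: 655
8: _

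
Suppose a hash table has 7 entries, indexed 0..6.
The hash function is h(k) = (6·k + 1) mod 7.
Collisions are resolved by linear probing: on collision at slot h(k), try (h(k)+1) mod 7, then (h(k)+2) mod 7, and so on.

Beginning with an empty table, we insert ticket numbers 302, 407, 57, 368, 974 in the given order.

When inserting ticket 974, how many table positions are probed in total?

4

Insert 302: h=0, slot 0 empty → index 0.
Insert 407: h=0, slot 0 occupied → index 1.
Insert 57: h=0, slots 0,1 occupied → index 2.
Insert 368: h=4, slot 4 empty → index 4.
Insert 974: h=0, slots 0,1,2 occupied → index 3.
Table: [302, 407, 57, 974, 368, —, —]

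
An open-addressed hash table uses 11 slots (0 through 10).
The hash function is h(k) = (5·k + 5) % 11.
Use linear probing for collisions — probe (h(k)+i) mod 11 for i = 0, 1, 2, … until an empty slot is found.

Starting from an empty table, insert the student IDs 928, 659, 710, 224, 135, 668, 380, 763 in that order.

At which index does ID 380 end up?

5

928: h=3 -> slot 3
659: h=0 -> slot 0
710: h=2 -> slot 2
224: h=3, probe 3,4 -> slot 4
135: h=9 -> slot 9
668: h=1 -> slot 1
380: h=2, probe 2,3,4,5 -> slot 5
763: h=3, probe 3,4,5,6 -> slot 6
Table: [659, 668, 710, 928, 224, 380, 763, ., ., 135, .]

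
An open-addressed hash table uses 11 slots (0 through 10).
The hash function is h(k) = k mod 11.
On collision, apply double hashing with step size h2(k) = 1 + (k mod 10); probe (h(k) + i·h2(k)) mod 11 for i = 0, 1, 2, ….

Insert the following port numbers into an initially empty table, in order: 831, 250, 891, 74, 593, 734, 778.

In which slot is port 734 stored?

7

831 hashes to 6; slot 6 is free → place at 6.
250 hashes to 8; slot 8 is free → place at 8.
891 hashes to 0; slot 0 is free → place at 0.
74 hashes to 8, h2=5; 8 taken → place at 2.
593 hashes to 10; slot 10 is free → place at 10.
734 hashes to 8, h2=5; 8,2 taken → place at 7.
778 hashes to 8, h2=9; 8,6 taken → place at 4.
Table: [891, —, 74, —, 778, —, 831, 734, 250, —, 593]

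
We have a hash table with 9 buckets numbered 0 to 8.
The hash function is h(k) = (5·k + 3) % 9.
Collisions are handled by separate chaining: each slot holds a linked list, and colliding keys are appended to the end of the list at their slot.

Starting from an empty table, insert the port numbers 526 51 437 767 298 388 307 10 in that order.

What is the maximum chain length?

Insert 526: h=5, bucket 5 empty -> new chain.
Insert 51: h=6, bucket 6 empty -> new chain.
Insert 437: h=1, bucket 1 empty -> new chain.
Insert 767: h=4, bucket 4 empty -> new chain.
Insert 298: h=8, bucket 8 empty -> new chain.
Insert 388: h=8, bucket 8 nonempty -> append to chain.
Insert 307: h=8, bucket 8 nonempty -> append to chain.
Insert 10: h=8, bucket 8 nonempty -> append to chain.
Final buckets:
0: —
1: 437
2: —
3: —
4: 767
5: 526
6: 51
7: —
8: 298 -> 388 -> 307 -> 10

4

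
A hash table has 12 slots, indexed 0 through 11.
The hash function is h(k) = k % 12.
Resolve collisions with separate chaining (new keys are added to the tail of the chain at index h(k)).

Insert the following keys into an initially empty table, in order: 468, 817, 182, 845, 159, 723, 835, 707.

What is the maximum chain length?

468 → bucket 0
817 → bucket 1
182 → bucket 2
845 → bucket 5
159 → bucket 3
723 → bucket 3 (collision)
835 → bucket 7
707 → bucket 11
Final buckets:
0: 468
1: 817
2: 182
3: 159 -> 723
4: —
5: 845
6: —
7: 835
8: —
9: —
10: —
11: 707

2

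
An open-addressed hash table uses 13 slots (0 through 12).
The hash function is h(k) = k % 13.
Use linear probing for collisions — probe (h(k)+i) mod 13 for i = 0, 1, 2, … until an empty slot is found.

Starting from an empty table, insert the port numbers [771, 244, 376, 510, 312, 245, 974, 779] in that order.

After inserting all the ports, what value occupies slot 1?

771: h=4 -> slot 4
244: h=10 -> slot 10
376: h=12 -> slot 12
510: h=3 -> slot 3
312: h=0 -> slot 0
245: h=11 -> slot 11
974: h=12, probe 12,0,1 -> slot 1
779: h=12, probe 12,0,1,2 -> slot 2
Table: [312, 974, 779, 510, 771, ., ., ., ., ., 244, 245, 376]

974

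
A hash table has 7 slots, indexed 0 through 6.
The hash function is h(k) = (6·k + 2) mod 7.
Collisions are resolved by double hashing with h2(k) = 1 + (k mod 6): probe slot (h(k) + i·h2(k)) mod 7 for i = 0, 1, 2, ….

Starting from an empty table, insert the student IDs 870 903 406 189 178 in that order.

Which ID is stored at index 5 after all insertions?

870 hashes to 0; slot 0 is free => place at 0.
903 hashes to 2; slot 2 is free => place at 2.
406 hashes to 2, h2=5; 2,0 taken => place at 5.
189 hashes to 2, h2=4; 2 taken => place at 6.
178 hashes to 6, h2=5; 6 taken => place at 4.
Table: [870, -, 903, -, 178, 406, 189]

406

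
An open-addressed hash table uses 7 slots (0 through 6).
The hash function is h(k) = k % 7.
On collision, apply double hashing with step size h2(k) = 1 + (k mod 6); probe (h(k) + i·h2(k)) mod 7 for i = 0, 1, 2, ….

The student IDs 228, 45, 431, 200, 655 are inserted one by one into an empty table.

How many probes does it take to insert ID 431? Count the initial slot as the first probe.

3

Insert 228: h=4, slot 4 empty → index 4.
Insert 45: h=3, slot 3 empty → index 3.
Insert 431: h=4, h2=6, slots 4,3 occupied → index 2.
Insert 200: h=4, h2=3, slot 4 occupied → index 0.
Insert 655: h=4, h2=2, slot 4 occupied → index 6.
Table: [200, _, 431, 45, 228, _, 655]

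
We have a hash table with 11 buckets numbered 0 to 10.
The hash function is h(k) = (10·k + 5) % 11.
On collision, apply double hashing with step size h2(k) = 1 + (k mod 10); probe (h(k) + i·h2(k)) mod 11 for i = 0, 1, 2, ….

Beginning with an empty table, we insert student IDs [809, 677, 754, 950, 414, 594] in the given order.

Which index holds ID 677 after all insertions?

Insert 809: h=10, slot 10 empty → index 10.
Insert 677: h=10, h2=8, slot 10 occupied → index 7.
Insert 754: h=10, h2=5, slot 10 occupied → index 4.
Insert 950: h=1, slot 1 empty → index 1.
Insert 414: h=9, slot 9 empty → index 9.
Insert 594: h=5, slot 5 empty → index 5.
Table: [-, 950, -, -, 754, 594, -, 677, -, 414, 809]

7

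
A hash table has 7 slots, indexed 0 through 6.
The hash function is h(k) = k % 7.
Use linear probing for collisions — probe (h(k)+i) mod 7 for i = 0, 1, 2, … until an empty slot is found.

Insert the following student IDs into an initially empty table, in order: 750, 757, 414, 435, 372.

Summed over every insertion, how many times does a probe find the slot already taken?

750 hashes to 1; slot 1 is free → place at 1.
757 hashes to 1; 1 taken → place at 2.
414 hashes to 1; 1,2 taken → place at 3.
435 hashes to 1; 1,2,3 taken → place at 4.
372 hashes to 1; 1,2,3,4 taken → place at 5.
Table: [—, 750, 757, 414, 435, 372, —]

10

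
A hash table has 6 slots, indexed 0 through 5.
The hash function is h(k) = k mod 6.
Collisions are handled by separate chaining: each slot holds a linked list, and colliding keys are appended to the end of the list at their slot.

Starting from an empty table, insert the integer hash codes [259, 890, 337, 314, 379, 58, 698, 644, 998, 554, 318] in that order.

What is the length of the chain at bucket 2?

Insert 259: h=1, bucket 1 empty -> new chain.
Insert 890: h=2, bucket 2 empty -> new chain.
Insert 337: h=1, bucket 1 nonempty -> append to chain.
Insert 314: h=2, bucket 2 nonempty -> append to chain.
Insert 379: h=1, bucket 1 nonempty -> append to chain.
Insert 58: h=4, bucket 4 empty -> new chain.
Insert 698: h=2, bucket 2 nonempty -> append to chain.
Insert 644: h=2, bucket 2 nonempty -> append to chain.
Insert 998: h=2, bucket 2 nonempty -> append to chain.
Insert 554: h=2, bucket 2 nonempty -> append to chain.
Insert 318: h=0, bucket 0 empty -> new chain.
Final buckets:
0: 318
1: 259 -> 337 -> 379
2: 890 -> 314 -> 698 -> 644 -> 998 -> 554
3: —
4: 58
5: —

6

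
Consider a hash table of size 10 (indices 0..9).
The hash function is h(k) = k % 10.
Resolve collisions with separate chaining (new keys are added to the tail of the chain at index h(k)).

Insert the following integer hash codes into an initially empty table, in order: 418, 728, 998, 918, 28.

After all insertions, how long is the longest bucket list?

Insert 418: h=8, bucket 8 empty -> new chain.
Insert 728: h=8, bucket 8 nonempty -> append to chain.
Insert 998: h=8, bucket 8 nonempty -> append to chain.
Insert 918: h=8, bucket 8 nonempty -> append to chain.
Insert 28: h=8, bucket 8 nonempty -> append to chain.
Final buckets:
0: _
1: _
2: _
3: _
4: _
5: _
6: _
7: _
8: 418 -> 728 -> 998 -> 918 -> 28
9: _

5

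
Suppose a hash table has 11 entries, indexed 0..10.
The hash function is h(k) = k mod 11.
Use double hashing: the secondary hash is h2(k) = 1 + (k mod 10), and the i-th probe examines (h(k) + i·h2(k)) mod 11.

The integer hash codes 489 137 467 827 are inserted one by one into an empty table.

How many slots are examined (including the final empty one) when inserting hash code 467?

3

Insert 489: h=5, slot 5 empty → index 5.
Insert 137: h=5, h2=8, slot 5 occupied → index 2.
Insert 467: h=5, h2=8, slots 5,2 occupied → index 10.
Insert 827: h=2, h2=8, slots 2,10 occupied → index 7.
Table: [_, _, 137, _, _, 489, _, 827, _, _, 467]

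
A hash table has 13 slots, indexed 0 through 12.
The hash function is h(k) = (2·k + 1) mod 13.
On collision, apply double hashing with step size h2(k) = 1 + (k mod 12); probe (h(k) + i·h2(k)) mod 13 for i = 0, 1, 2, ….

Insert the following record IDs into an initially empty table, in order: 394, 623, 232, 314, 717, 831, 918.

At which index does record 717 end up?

394 hashes to 9; slot 9 is free -> place at 9.
623 hashes to 12; slot 12 is free -> place at 12.
232 hashes to 10; slot 10 is free -> place at 10.
314 hashes to 5; slot 5 is free -> place at 5.
717 hashes to 5, h2=10; 5 taken -> place at 2.
831 hashes to 12, h2=4; 12 taken -> place at 3.
918 hashes to 4; slot 4 is free -> place at 4.
Table: [—, —, 717, 831, 918, 314, —, —, —, 394, 232, —, 623]

2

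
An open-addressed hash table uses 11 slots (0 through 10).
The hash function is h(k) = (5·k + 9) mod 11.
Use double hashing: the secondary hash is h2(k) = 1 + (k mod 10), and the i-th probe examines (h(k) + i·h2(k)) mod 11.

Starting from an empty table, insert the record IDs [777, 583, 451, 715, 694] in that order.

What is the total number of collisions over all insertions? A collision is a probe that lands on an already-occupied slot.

3

777: h=0 -> slot 0
583: h=9 -> slot 9
451: h=9, h2=2, probe 9,0,2 -> slot 2
715: h=9, h2=6, probe 9,4 -> slot 4
694: h=3 -> slot 3
Table: [777, _, 451, 694, 715, _, _, _, _, 583, _]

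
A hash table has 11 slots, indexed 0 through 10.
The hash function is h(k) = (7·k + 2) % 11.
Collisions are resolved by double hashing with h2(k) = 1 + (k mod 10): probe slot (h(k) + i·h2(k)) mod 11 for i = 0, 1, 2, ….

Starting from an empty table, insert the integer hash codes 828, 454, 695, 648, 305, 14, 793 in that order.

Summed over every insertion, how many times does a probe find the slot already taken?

Insert 828: h=1, slot 1 empty → index 1.
Insert 454: h=1, h2=5, slot 1 occupied → index 6.
Insert 695: h=5, slot 5 empty → index 5.
Insert 648: h=6, h2=9, slot 6 occupied → index 4.
Insert 305: h=3, slot 3 empty → index 3.
Insert 14: h=1, h2=5, slots 1,6 occupied → index 0.
Insert 793: h=9, slot 9 empty → index 9.
Table: [14, 828, -, 305, 648, 695, 454, -, -, 793, -]

4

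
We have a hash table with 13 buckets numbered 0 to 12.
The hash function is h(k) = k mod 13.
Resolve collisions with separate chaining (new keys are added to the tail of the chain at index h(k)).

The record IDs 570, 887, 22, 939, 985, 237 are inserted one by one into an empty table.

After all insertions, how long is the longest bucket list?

3

Insert 570: h=11, bucket 11 empty → new chain.
Insert 887: h=3, bucket 3 empty → new chain.
Insert 22: h=9, bucket 9 empty → new chain.
Insert 939: h=3, bucket 3 nonempty → append to chain.
Insert 985: h=10, bucket 10 empty → new chain.
Insert 237: h=3, bucket 3 nonempty → append to chain.
Final buckets:
0: ∅
1: ∅
2: ∅
3: 887 -> 939 -> 237
4: ∅
5: ∅
6: ∅
7: ∅
8: ∅
9: 22
10: 985
11: 570
12: ∅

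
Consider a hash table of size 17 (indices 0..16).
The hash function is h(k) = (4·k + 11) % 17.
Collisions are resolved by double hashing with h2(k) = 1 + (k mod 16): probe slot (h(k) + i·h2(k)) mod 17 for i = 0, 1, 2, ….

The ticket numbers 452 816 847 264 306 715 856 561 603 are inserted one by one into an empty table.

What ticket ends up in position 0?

452

452: h=0 → slot 0
816: h=11 → slot 11
847: h=16 → slot 16
264: h=13 → slot 13
306: h=11, h2=3, probe 11,14 → slot 14
715: h=15 → slot 15
856: h=1 → slot 1
561: h=11, h2=2, probe 11,13,15,0,2 → slot 2
603: h=9 → slot 9
Table: [452, 856, 561, ∅, ∅, ∅, ∅, ∅, ∅, 603, ∅, 816, ∅, 264, 306, 715, 847]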